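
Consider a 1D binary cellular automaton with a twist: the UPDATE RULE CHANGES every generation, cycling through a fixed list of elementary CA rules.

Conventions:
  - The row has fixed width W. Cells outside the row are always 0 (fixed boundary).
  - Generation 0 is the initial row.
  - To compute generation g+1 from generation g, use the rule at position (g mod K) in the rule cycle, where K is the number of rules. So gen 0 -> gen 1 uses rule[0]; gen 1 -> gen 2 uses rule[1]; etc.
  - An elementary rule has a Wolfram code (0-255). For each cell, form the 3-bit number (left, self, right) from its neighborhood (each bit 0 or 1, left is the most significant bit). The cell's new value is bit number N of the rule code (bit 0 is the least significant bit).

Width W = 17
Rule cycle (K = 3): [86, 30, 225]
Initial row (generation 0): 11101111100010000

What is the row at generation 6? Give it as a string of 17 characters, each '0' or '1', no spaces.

Answer: 01101001100010010

Derivation:
Gen 0: 11101111100010000
Gen 1 (rule 86): 00100000110111000
Gen 2 (rule 30): 01110001100100100
Gen 3 (rule 225): 00110100100000001
Gen 4 (rule 86): 01010111110000011
Gen 5 (rule 30): 11010100001000110
Gen 6 (rule 225): 01101001100010010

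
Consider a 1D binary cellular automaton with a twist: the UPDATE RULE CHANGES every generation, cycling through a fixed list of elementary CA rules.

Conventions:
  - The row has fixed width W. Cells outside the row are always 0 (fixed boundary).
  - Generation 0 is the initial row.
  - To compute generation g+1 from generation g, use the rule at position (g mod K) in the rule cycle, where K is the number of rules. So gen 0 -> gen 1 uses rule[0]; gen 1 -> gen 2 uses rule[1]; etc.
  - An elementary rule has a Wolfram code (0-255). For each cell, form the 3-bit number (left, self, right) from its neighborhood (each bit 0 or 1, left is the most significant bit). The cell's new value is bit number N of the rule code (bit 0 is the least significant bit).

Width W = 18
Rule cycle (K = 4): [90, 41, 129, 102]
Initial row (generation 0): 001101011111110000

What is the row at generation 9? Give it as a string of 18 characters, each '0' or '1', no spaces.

Gen 0: 001101011111110000
Gen 1 (rule 90): 011100010000011000
Gen 2 (rule 41): 010001000111010011
Gen 3 (rule 129): 000100010010000000
Gen 4 (rule 102): 001100110110000000
Gen 5 (rule 90): 011111110111000000
Gen 6 (rule 41): 010000001100011111
Gen 7 (rule 129): 000111100001001110
Gen 8 (rule 102): 001000100011010010
Gen 9 (rule 90): 010101010111001101

Answer: 010101010111001101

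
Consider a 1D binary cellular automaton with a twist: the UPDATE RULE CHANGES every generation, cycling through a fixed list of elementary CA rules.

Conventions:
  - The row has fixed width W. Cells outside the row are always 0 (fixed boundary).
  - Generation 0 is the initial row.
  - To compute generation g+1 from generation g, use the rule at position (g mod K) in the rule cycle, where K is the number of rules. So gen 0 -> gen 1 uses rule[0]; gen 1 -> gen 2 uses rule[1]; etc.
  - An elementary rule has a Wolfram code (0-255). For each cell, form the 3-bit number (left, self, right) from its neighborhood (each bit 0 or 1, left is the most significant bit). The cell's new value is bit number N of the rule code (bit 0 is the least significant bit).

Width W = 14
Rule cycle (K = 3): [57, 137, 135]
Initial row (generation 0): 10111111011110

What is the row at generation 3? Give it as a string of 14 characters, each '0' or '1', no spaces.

Gen 0: 10111111011110
Gen 1 (rule 57): 01100000110001
Gen 2 (rule 137): 01001110100100
Gen 3 (rule 135): 11010100101101

Answer: 11010100101101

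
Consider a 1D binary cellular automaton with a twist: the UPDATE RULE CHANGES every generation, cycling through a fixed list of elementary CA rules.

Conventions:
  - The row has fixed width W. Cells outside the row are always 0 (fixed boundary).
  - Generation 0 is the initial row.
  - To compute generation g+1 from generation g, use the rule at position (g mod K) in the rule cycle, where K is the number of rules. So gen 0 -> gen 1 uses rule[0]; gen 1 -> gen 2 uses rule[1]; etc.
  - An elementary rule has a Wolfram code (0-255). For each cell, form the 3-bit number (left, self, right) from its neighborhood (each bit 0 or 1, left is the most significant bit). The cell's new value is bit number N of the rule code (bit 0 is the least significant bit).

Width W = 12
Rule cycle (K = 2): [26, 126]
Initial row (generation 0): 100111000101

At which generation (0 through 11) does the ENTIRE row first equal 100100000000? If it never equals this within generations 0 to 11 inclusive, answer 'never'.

Gen 0: 100111000101
Gen 1 (rule 26): 011100101000
Gen 2 (rule 126): 110111111100
Gen 3 (rule 26): 100100000010
Gen 4 (rule 126): 111110000111
Gen 5 (rule 26): 100001001100
Gen 6 (rule 126): 110011111110
Gen 7 (rule 26): 101110000001
Gen 8 (rule 126): 111011000011
Gen 9 (rule 26): 100010100110
Gen 10 (rule 126): 110111111111
Gen 11 (rule 26): 100100000000

Answer: 11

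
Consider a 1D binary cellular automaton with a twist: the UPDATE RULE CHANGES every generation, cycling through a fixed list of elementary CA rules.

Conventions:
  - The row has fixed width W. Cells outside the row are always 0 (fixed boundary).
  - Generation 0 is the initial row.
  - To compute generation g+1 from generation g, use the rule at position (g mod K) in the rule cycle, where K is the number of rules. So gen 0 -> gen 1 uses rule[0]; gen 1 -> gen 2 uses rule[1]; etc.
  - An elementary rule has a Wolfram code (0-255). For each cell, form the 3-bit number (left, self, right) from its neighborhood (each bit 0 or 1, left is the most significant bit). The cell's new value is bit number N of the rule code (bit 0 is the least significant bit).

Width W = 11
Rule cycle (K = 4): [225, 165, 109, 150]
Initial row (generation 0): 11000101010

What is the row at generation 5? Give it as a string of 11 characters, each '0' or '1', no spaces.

Gen 0: 11000101010
Gen 1 (rule 225): 01010010100
Gen 2 (rule 165): 01110011101
Gen 3 (rule 109): 01010010111
Gen 4 (rule 150): 11011110010
Gen 5 (rule 225): 01101110000

Answer: 01101110000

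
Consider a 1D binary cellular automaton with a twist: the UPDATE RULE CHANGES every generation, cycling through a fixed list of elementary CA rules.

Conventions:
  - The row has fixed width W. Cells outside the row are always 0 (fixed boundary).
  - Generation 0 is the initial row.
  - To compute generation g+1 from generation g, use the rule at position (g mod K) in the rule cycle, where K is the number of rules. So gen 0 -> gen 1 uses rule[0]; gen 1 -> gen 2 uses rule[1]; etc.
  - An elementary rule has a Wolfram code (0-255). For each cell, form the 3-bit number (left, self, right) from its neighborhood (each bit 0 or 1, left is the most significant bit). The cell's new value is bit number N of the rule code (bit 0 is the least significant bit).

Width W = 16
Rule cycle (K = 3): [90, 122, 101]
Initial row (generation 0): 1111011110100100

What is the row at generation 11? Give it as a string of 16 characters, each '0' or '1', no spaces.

Gen 0: 1111011110100100
Gen 1 (rule 90): 1001010010011010
Gen 2 (rule 122): 0110101101111101
Gen 3 (rule 101): 0011110110000111
Gen 4 (rule 90): 0110010111001101
Gen 5 (rule 122): 1111101101111110
Gen 6 (rule 101): 0000110110000010
Gen 7 (rule 90): 0001110111000101
Gen 8 (rule 122): 0011011101101010
Gen 9 (rule 101): 1001100110111110
Gen 10 (rule 90): 0111111110100011
Gen 11 (rule 122): 1100000011010111

Answer: 1100000011010111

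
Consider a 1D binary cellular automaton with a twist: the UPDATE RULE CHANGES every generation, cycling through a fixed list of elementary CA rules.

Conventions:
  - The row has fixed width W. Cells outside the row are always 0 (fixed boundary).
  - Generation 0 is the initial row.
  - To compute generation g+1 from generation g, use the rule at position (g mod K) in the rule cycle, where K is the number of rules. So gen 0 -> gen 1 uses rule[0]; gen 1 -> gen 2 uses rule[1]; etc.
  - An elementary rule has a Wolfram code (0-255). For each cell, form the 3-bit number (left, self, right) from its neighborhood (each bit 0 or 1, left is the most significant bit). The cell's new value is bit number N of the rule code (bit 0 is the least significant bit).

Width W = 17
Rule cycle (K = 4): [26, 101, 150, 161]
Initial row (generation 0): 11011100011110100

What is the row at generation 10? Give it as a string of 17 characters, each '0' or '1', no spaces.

Gen 0: 11011100011110100
Gen 1 (rule 26): 10010010110000010
Gen 2 (rule 101): 10010011010111010
Gen 3 (rule 150): 11111100010010011
Gen 4 (rule 161): 01111001000000000
Gen 5 (rule 26): 11000110100000000
Gen 6 (rule 101): 01010011101111111
Gen 7 (rule 150): 11011101000111110
Gen 8 (rule 161): 00101010010011100
Gen 9 (rule 26): 01000001101110010
Gen 10 (rule 101): 01011100110010010

Answer: 01011100110010010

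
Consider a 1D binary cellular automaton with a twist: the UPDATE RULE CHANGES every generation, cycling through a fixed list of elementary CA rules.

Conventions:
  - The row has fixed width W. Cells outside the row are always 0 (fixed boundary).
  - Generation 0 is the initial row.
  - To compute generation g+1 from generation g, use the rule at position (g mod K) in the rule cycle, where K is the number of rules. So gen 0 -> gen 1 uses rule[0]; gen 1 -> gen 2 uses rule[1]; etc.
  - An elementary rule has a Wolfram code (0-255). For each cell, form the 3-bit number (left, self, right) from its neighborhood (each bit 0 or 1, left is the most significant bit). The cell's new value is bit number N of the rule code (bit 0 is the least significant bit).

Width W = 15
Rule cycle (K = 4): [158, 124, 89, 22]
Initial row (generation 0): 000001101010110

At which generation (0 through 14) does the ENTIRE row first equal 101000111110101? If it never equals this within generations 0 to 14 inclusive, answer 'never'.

Answer: 11

Derivation:
Gen 0: 000001101010110
Gen 1 (rule 158): 000011001010101
Gen 2 (rule 124): 000011101111111
Gen 3 (rule 89): 111010101000001
Gen 4 (rule 22): 000010101100011
Gen 5 (rule 158): 000110101010110
Gen 6 (rule 124): 000111111111111
Gen 7 (rule 89): 110100000000001
Gen 8 (rule 22): 000110000000011
Gen 9 (rule 158): 001101000000110
Gen 10 (rule 124): 001111100000111
Gen 11 (rule 89): 101000111110101
Gen 12 (rule 22): 101101000000101
Gen 13 (rule 158): 101001100001101
Gen 14 (rule 124): 111101110001111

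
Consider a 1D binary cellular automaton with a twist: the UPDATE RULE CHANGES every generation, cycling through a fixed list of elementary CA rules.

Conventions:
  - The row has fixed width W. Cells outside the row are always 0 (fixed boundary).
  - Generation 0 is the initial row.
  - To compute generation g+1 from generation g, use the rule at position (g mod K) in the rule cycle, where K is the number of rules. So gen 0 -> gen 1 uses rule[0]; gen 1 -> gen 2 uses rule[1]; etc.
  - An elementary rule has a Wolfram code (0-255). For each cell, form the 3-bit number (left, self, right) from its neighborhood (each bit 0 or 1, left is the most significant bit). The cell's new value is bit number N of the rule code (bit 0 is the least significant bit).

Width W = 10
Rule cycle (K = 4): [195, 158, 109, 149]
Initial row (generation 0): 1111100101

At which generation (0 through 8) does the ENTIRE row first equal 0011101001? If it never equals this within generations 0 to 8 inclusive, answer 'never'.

Gen 0: 1111100101
Gen 1 (rule 195): 0111101000
Gen 2 (rule 158): 1111001100
Gen 3 (rule 109): 1001001101
Gen 4 (rule 149): 1101100001
Gen 5 (rule 195): 0100101110
Gen 6 (rule 158): 1111101101
Gen 7 (rule 109): 1000111111
Gen 8 (rule 149): 1110011110

Answer: never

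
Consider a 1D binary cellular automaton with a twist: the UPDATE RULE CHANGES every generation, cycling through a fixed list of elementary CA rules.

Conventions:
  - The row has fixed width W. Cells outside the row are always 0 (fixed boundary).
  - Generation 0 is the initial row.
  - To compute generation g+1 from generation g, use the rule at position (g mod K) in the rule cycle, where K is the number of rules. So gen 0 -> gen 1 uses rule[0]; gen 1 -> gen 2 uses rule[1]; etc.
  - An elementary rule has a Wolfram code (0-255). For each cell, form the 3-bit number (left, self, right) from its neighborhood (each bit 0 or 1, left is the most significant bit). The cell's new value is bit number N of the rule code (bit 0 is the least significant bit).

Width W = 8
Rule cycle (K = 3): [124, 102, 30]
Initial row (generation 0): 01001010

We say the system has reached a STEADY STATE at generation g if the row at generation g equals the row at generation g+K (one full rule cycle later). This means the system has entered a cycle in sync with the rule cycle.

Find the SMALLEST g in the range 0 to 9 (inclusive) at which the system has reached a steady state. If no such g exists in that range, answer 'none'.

Answer: none

Derivation:
Gen 0: 01001010
Gen 1 (rule 124): 01101111
Gen 2 (rule 102): 10110001
Gen 3 (rule 30): 10101011
Gen 4 (rule 124): 11111111
Gen 5 (rule 102): 00000001
Gen 6 (rule 30): 00000011
Gen 7 (rule 124): 00000011
Gen 8 (rule 102): 00000101
Gen 9 (rule 30): 00001101
Gen 10 (rule 124): 00001111
Gen 11 (rule 102): 00010001
Gen 12 (rule 30): 00111011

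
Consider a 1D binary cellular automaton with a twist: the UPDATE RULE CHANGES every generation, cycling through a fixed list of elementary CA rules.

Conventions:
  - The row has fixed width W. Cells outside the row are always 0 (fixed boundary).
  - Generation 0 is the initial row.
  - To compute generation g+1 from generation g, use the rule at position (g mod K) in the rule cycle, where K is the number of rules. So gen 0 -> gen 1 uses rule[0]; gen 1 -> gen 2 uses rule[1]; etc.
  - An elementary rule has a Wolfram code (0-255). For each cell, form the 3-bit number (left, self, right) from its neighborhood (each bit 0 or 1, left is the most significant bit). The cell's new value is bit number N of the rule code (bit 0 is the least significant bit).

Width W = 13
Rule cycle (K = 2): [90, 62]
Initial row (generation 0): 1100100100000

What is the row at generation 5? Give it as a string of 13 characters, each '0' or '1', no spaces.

Gen 0: 1100100100000
Gen 1 (rule 90): 1111011010000
Gen 2 (rule 62): 1000110111000
Gen 3 (rule 90): 0101110101100
Gen 4 (rule 62): 1111001111010
Gen 5 (rule 90): 1001111001001

Answer: 1001111001001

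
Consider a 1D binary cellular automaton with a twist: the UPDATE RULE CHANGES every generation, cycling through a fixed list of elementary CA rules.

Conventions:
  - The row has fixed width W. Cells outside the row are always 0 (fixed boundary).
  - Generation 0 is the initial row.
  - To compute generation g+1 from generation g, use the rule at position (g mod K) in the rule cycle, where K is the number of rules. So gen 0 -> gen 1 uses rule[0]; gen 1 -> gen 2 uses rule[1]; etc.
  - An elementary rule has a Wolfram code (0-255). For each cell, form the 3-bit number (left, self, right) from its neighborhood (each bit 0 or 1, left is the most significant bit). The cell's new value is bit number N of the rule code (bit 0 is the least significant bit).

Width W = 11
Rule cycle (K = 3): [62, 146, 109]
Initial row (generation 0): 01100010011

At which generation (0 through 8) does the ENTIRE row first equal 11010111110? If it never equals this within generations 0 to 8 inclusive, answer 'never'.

Gen 0: 01100010011
Gen 1 (rule 62): 11010111110
Gen 2 (rule 146): 00000011101
Gen 3 (rule 109): 11111010111
Gen 4 (rule 62): 10000111100
Gen 5 (rule 146): 01001011010
Gen 6 (rule 109): 01001111110
Gen 7 (rule 62): 11111000001
Gen 8 (rule 146): 01110100010

Answer: 1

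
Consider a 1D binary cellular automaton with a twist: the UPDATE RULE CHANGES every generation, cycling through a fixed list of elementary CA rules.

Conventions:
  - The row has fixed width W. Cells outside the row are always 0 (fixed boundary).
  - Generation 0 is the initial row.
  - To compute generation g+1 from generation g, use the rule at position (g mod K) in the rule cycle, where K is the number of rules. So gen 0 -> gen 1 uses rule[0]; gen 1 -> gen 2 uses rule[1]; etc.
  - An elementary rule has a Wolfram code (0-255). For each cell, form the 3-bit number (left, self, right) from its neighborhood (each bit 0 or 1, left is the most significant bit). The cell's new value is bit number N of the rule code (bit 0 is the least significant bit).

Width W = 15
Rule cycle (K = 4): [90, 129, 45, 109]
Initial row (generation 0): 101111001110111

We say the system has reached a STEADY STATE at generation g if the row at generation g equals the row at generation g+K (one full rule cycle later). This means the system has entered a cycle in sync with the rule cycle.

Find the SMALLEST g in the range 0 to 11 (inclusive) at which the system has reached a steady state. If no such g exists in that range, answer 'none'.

Gen 0: 101111001110111
Gen 1 (rule 90): 001001111010101
Gen 2 (rule 129): 100000110000000
Gen 3 (rule 45): 101110100111111
Gen 4 (rule 109): 111011100100001
Gen 5 (rule 90): 101010111010010
Gen 6 (rule 129): 000000010000000
Gen 7 (rule 45): 111111010111111
Gen 8 (rule 109): 100001111100001
Gen 9 (rule 90): 010011000110010
Gen 10 (rule 129): 000000010000000
Gen 11 (rule 45): 111111010111111
Gen 12 (rule 109): 100001111100001
Gen 13 (rule 90): 010011000110010
Gen 14 (rule 129): 000000010000000
Gen 15 (rule 45): 111111010111111

Answer: 6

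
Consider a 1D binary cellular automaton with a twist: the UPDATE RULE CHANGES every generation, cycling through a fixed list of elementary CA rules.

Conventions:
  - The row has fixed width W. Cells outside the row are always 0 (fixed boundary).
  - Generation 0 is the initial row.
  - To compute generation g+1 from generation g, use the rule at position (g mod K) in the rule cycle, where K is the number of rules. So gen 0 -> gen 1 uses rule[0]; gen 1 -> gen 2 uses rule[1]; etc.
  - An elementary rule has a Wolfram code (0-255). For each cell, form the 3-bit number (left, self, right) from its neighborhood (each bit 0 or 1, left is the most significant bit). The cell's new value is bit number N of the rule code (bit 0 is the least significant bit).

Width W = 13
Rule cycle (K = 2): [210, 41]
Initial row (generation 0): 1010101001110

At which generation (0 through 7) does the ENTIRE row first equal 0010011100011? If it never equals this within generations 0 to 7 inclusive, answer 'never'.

Gen 0: 1010101001110
Gen 1 (rule 210): 0000000110111
Gen 2 (rule 41): 1111110101100
Gen 3 (rule 210): 0111110000110
Gen 4 (rule 41): 0100000110100
Gen 5 (rule 210): 1010001010010
Gen 6 (rule 41): 0100100100000
Gen 7 (rule 210): 1011011010000

Answer: never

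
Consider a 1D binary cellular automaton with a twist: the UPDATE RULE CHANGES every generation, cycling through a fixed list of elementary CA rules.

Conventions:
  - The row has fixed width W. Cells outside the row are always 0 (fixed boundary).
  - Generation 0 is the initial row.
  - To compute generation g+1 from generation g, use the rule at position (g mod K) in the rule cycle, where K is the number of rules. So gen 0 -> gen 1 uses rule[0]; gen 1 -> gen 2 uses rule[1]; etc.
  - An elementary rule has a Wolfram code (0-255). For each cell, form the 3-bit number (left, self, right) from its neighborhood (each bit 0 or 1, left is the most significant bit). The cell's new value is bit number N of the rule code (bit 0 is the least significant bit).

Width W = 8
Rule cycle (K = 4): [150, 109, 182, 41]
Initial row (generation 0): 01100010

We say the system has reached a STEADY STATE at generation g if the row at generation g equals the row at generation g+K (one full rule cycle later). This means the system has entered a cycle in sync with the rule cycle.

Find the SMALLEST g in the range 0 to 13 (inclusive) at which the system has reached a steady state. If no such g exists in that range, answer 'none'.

Answer: none

Derivation:
Gen 0: 01100010
Gen 1 (rule 150): 10010111
Gen 2 (rule 109): 10011101
Gen 3 (rule 182): 11101011
Gen 4 (rule 41): 10010110
Gen 5 (rule 150): 11110001
Gen 6 (rule 109): 10010101
Gen 7 (rule 182): 11111111
Gen 8 (rule 41): 10000000
Gen 9 (rule 150): 11000000
Gen 10 (rule 109): 11011111
Gen 11 (rule 182): 00101110
Gen 12 (rule 41): 10011000
Gen 13 (rule 150): 11100100
Gen 14 (rule 109): 10100101
Gen 15 (rule 182): 11111111
Gen 16 (rule 41): 10000000
Gen 17 (rule 150): 11000000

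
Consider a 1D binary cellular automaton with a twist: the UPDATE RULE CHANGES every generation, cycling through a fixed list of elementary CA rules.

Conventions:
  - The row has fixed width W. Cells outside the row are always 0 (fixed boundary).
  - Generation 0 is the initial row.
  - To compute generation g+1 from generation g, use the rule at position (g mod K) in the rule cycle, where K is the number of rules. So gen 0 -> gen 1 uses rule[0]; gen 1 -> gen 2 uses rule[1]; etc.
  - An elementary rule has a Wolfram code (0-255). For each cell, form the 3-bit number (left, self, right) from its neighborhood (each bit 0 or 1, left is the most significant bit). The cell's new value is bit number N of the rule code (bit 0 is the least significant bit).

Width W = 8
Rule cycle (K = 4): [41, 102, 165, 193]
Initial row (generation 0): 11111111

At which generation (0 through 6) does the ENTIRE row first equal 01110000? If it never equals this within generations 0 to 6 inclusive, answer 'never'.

Answer: 6

Derivation:
Gen 0: 11111111
Gen 1 (rule 41): 10000000
Gen 2 (rule 102): 10000000
Gen 3 (rule 165): 10111111
Gen 4 (rule 193): 00011111
Gen 5 (rule 41): 11010000
Gen 6 (rule 102): 01110000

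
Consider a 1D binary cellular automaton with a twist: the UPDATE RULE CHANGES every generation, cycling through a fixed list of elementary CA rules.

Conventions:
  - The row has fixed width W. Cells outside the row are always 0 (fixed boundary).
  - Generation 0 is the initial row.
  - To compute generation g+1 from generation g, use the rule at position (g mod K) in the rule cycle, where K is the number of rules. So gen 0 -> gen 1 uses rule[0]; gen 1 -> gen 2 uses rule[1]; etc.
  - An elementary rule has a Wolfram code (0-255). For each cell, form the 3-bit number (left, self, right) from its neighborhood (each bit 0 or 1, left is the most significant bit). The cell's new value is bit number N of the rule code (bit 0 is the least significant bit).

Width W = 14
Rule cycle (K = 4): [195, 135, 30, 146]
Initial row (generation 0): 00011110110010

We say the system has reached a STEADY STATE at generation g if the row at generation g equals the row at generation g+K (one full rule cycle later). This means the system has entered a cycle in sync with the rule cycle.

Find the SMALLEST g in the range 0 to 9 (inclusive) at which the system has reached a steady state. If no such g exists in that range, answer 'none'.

Gen 0: 00011110110010
Gen 1 (rule 195): 11101110010100
Gen 2 (rule 135): 01000100110101
Gen 3 (rule 30): 11101111100101
Gen 4 (rule 146): 01000111011000
Gen 5 (rule 195): 10011011001011
Gen 6 (rule 135): 10100000011000
Gen 7 (rule 30): 10110000110100
Gen 8 (rule 146): 00001001000010
Gen 9 (rule 195): 11110010011100
Gen 10 (rule 135): 01100110101001
Gen 11 (rule 30): 11011100101111
Gen 12 (rule 146): 00001011000110
Gen 13 (rule 195): 11110001011010

Answer: none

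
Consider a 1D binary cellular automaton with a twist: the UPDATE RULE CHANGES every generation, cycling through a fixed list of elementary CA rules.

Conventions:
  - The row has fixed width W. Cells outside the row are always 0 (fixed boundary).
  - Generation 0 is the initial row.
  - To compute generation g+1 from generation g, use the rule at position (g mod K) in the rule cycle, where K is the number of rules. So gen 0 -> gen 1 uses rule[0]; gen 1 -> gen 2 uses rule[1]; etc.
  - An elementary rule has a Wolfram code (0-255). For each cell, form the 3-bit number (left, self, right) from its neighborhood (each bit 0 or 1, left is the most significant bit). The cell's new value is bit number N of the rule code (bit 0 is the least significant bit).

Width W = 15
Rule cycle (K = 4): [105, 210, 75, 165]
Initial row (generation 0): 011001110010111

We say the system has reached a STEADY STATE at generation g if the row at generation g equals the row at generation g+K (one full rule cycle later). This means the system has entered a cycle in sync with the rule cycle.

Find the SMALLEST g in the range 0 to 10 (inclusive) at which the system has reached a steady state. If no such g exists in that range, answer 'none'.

Gen 0: 011001110010111
Gen 1 (rule 105): 011001010001101
Gen 2 (rule 210): 101110001010100
Gen 3 (rule 75): 001010110000001
Gen 4 (rule 165): 101111000111101
Gen 5 (rule 105): 011001010100110
Gen 6 (rule 210): 101110000011011
Gen 7 (rule 75): 001010111111011
Gen 8 (rule 165): 101111011110100
Gen 9 (rule 105): 011001110011001
Gen 10 (rule 210): 101110111101110
Gen 11 (rule 75): 001010100101010
Gen 12 (rule 165): 101111100111110
Gen 13 (rule 105): 011000100100010
Gen 14 (rule 210): 101101011010101

Answer: none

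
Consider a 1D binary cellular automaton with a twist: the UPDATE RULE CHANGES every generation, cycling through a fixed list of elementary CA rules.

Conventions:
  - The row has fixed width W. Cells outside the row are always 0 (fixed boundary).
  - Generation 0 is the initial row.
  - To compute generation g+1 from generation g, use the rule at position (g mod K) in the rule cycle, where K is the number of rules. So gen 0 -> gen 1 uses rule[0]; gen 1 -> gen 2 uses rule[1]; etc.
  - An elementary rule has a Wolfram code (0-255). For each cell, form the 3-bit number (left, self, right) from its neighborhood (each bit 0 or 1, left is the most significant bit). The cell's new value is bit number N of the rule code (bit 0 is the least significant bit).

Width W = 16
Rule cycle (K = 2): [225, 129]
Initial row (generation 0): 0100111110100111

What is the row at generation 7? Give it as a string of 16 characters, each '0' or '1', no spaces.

Gen 0: 0100111110100111
Gen 1 (rule 225): 0000011111000011
Gen 2 (rule 129): 1111001110011000
Gen 3 (rule 225): 0111000110001011
Gen 4 (rule 129): 0010010000100000
Gen 5 (rule 225): 1000000110001111
Gen 6 (rule 129): 0011110000100110
Gen 7 (rule 225): 1001110110000010

Answer: 1001110110000010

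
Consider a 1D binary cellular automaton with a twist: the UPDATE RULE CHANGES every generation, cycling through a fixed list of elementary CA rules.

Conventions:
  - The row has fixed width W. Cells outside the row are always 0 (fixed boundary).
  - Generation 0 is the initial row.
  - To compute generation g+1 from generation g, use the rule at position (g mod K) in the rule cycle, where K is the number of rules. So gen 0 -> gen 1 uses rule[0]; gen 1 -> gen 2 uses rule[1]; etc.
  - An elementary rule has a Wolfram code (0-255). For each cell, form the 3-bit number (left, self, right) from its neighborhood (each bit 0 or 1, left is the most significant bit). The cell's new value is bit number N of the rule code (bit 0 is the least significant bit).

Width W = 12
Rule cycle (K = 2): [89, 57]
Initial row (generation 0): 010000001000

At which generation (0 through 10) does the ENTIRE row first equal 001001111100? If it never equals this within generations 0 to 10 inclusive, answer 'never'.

Gen 0: 010000001000
Gen 1 (rule 89): 001111100111
Gen 2 (rule 57): 101000010100
Gen 3 (rule 89): 000111000011
Gen 4 (rule 57): 110100111010
Gen 5 (rule 89): 110010101001
Gen 6 (rule 57): 101001010100
Gen 7 (rule 89): 000100000011
Gen 8 (rule 57): 110011111010
Gen 9 (rule 89): 111010001001
Gen 10 (rule 57): 100101100100

Answer: never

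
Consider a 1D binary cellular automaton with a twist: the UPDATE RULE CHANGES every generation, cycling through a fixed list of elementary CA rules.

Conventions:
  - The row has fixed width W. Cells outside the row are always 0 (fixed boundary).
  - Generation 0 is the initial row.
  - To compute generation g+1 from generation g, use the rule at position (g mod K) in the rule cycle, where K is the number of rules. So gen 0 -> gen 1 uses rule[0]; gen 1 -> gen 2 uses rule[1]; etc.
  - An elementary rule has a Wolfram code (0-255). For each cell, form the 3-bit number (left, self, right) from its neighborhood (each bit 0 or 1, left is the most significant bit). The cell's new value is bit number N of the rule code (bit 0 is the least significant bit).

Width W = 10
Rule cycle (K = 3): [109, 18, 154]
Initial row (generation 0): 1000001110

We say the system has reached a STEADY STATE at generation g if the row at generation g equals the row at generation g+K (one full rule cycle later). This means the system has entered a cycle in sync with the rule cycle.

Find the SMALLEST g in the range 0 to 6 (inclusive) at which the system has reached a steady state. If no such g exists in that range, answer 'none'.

Answer: 2

Derivation:
Gen 0: 1000001110
Gen 1 (rule 109): 1011101010
Gen 2 (rule 18): 0000000001
Gen 3 (rule 154): 0000000010
Gen 4 (rule 109): 1111111010
Gen 5 (rule 18): 0000000001
Gen 6 (rule 154): 0000000010
Gen 7 (rule 109): 1111111010
Gen 8 (rule 18): 0000000001
Gen 9 (rule 154): 0000000010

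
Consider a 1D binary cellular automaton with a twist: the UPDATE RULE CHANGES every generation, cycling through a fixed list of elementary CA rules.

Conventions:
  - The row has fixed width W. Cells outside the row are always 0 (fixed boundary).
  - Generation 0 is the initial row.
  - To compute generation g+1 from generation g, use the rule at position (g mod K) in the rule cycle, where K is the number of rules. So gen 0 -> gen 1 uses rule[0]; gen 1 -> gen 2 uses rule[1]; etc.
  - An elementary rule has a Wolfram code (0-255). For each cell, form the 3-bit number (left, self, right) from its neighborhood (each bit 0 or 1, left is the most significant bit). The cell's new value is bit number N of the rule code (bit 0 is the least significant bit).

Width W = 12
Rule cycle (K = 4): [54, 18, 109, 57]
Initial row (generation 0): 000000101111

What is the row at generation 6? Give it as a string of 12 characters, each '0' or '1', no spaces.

Gen 0: 000000101111
Gen 1 (rule 54): 000001110000
Gen 2 (rule 18): 000010001000
Gen 3 (rule 109): 111010101011
Gen 4 (rule 57): 100101010110
Gen 5 (rule 54): 111111111001
Gen 6 (rule 18): 000000000110

Answer: 000000000110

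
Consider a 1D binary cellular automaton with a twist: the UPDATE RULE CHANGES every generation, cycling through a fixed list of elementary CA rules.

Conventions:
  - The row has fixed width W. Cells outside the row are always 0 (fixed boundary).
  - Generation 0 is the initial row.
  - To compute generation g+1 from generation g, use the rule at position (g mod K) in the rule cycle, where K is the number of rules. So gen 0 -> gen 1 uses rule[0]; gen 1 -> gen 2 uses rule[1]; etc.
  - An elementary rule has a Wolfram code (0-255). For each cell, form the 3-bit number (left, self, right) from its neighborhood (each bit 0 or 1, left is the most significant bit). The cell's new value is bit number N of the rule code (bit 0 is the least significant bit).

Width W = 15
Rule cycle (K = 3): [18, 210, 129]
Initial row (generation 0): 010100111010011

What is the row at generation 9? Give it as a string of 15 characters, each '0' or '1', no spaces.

Answer: 111000111110001

Derivation:
Gen 0: 010100111010011
Gen 1 (rule 18): 100011000001100
Gen 2 (rule 210): 010101100010110
Gen 3 (rule 129): 000000001000000
Gen 4 (rule 18): 000000010100000
Gen 5 (rule 210): 000000100010000
Gen 6 (rule 129): 111110001000111
Gen 7 (rule 18): 000001010101000
Gen 8 (rule 210): 000010000000100
Gen 9 (rule 129): 111000111110001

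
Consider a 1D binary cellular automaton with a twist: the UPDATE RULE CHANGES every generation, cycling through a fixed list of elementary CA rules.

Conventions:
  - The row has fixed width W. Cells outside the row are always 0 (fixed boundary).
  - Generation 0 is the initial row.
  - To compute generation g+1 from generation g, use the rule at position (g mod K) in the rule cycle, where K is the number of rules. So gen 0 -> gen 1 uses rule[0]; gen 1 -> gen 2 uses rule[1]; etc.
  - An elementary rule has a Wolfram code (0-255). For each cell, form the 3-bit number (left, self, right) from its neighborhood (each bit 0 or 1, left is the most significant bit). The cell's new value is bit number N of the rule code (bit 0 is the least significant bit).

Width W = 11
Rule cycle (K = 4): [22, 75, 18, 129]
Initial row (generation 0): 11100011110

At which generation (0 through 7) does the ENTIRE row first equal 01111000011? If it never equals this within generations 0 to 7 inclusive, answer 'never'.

Answer: never

Derivation:
Gen 0: 11100011110
Gen 1 (rule 22): 00010100001
Gen 2 (rule 75): 11100001110
Gen 3 (rule 18): 00010010001
Gen 4 (rule 129): 11000000100
Gen 5 (rule 22): 00100001110
Gen 6 (rule 75): 11001111010
Gen 7 (rule 18): 00110000001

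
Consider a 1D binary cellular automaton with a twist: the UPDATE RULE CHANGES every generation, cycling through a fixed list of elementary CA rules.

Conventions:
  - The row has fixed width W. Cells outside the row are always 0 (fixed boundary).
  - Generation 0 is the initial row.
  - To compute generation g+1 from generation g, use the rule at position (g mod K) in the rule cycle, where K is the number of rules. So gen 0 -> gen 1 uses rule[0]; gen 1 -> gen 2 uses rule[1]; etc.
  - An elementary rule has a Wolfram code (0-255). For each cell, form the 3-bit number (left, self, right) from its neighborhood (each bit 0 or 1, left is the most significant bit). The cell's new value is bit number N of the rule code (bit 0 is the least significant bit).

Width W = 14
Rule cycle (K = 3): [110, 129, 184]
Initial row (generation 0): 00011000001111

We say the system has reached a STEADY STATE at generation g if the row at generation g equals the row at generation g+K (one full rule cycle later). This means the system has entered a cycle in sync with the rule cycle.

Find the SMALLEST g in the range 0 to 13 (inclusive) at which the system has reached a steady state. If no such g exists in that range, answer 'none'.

Gen 0: 00011000001111
Gen 1 (rule 110): 00111000011001
Gen 2 (rule 129): 10010011000000
Gen 3 (rule 184): 01001010100000
Gen 4 (rule 110): 11011111100000
Gen 5 (rule 129): 00001111001111
Gen 6 (rule 184): 00001110101110
Gen 7 (rule 110): 00011011111010
Gen 8 (rule 129): 11000001110000
Gen 9 (rule 184): 10100001101000
Gen 10 (rule 110): 11100011111000
Gen 11 (rule 129): 01001001110011
Gen 12 (rule 184): 00100101101010
Gen 13 (rule 110): 01101111111110
Gen 14 (rule 129): 00000111111100
Gen 15 (rule 184): 00000111111010
Gen 16 (rule 110): 00001100001110

Answer: none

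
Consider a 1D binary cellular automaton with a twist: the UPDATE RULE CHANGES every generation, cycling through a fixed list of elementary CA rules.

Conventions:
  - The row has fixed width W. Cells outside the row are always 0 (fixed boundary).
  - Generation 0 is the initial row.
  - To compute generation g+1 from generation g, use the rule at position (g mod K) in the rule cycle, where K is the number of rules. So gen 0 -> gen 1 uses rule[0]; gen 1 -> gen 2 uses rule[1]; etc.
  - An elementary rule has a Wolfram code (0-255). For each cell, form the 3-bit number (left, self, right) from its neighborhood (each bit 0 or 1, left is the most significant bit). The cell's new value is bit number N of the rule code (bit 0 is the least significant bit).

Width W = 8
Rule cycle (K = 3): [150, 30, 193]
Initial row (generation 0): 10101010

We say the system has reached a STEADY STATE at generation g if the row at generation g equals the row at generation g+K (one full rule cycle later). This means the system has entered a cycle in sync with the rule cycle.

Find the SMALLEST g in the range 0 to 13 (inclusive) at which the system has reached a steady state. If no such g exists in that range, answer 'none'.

Answer: none

Derivation:
Gen 0: 10101010
Gen 1 (rule 150): 10101011
Gen 2 (rule 30): 10101010
Gen 3 (rule 193): 00000000
Gen 4 (rule 150): 00000000
Gen 5 (rule 30): 00000000
Gen 6 (rule 193): 11111111
Gen 7 (rule 150): 01111110
Gen 8 (rule 30): 11000001
Gen 9 (rule 193): 01011100
Gen 10 (rule 150): 11001010
Gen 11 (rule 30): 10111011
Gen 12 (rule 193): 00011001
Gen 13 (rule 150): 00100111
Gen 14 (rule 30): 01111100
Gen 15 (rule 193): 00111101
Gen 16 (rule 150): 01011001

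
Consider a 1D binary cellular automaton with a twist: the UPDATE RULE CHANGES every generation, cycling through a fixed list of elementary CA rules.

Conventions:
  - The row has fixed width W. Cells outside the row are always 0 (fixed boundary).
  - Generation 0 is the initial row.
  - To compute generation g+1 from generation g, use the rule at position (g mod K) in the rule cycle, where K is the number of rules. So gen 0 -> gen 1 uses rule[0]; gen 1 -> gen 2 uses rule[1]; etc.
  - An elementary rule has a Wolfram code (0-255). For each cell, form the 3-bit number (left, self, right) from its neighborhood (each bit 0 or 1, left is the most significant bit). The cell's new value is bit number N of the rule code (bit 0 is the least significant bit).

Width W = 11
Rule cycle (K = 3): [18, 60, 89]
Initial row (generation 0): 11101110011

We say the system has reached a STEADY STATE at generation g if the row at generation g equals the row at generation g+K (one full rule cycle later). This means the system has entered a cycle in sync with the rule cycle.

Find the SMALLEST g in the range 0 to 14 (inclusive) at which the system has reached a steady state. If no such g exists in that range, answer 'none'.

Answer: 7

Derivation:
Gen 0: 11101110011
Gen 1 (rule 18): 00000001100
Gen 2 (rule 60): 00000001010
Gen 3 (rule 89): 11111100001
Gen 4 (rule 18): 00000010010
Gen 5 (rule 60): 00000011011
Gen 6 (rule 89): 11111011011
Gen 7 (rule 18): 00000000000
Gen 8 (rule 60): 00000000000
Gen 9 (rule 89): 11111111111
Gen 10 (rule 18): 00000000000
Gen 11 (rule 60): 00000000000
Gen 12 (rule 89): 11111111111
Gen 13 (rule 18): 00000000000
Gen 14 (rule 60): 00000000000
Gen 15 (rule 89): 11111111111
Gen 16 (rule 18): 00000000000
Gen 17 (rule 60): 00000000000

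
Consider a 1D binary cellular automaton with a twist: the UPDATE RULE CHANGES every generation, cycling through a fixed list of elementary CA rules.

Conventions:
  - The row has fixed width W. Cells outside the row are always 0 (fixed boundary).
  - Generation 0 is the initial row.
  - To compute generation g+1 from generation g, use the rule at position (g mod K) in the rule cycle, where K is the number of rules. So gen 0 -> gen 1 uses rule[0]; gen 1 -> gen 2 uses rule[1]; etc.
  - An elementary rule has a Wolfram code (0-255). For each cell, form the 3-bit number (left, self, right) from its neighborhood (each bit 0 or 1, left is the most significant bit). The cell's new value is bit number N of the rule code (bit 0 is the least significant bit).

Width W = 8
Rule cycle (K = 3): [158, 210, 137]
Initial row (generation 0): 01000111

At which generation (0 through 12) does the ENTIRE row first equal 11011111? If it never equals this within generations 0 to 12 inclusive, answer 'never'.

Answer: never

Derivation:
Gen 0: 01000111
Gen 1 (rule 158): 11101110
Gen 2 (rule 210): 01100111
Gen 3 (rule 137): 01000110
Gen 4 (rule 158): 11101101
Gen 5 (rule 210): 01100100
Gen 6 (rule 137): 01000001
Gen 7 (rule 158): 11100011
Gen 8 (rule 210): 01110101
Gen 9 (rule 137): 01100000
Gen 10 (rule 158): 11010000
Gen 11 (rule 210): 01001000
Gen 12 (rule 137): 00000011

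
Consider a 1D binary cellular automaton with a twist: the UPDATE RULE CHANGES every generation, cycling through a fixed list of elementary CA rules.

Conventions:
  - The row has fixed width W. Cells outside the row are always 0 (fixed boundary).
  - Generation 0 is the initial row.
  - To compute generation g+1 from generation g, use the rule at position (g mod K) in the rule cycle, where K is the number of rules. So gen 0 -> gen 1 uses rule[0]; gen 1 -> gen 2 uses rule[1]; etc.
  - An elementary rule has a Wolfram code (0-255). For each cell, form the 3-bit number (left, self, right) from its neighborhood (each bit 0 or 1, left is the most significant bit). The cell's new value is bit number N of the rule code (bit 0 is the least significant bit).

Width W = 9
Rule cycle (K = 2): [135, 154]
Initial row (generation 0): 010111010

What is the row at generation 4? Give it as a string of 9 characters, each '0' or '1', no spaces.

Answer: 010000010

Derivation:
Gen 0: 010111010
Gen 1 (rule 135): 110010010
Gen 2 (rule 154): 101101101
Gen 3 (rule 135): 100000001
Gen 4 (rule 154): 010000010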